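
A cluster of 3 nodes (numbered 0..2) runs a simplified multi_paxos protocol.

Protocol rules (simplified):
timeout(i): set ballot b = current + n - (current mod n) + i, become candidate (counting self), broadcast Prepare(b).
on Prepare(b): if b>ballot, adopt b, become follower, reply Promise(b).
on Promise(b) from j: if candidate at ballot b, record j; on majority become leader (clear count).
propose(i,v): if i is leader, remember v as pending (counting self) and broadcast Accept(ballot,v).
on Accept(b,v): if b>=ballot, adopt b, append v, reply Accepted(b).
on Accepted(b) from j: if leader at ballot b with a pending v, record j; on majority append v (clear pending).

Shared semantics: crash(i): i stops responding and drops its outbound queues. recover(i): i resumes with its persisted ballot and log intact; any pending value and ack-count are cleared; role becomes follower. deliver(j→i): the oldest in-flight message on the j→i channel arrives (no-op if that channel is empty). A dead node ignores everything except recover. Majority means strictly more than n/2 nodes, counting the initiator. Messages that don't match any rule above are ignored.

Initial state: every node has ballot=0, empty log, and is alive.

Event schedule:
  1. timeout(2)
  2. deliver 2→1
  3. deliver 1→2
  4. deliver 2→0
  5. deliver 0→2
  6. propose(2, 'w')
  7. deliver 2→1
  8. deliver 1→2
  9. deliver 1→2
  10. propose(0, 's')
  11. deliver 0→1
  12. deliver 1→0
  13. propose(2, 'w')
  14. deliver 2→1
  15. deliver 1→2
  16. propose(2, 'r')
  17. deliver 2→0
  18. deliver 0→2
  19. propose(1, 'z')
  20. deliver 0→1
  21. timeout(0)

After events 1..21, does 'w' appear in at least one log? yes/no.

yes

1. timeout(2):  <2:cand b5 ->
2. deliver 2→1:  <1:foll b5 ->
3. deliver 1→2:  <2:lead b5 ->
4. deliver 2→0:  <0:foll b5 ->
5. deliver 0→2:  nop
6. propose(2,'w'):  nop
7. deliver 2→1:  <1:foll b5 w>
8. deliver 1→2:  <2:lead b5 w>
9. deliver 1→2:  nop
10. propose(0,'s'):  nop
11. deliver 0→1:  nop
12. deliver 1→0:  nop
13. propose(2,'w'):  nop
14. deliver 2→1:  <1:foll b5 w,w>
15. deliver 1→2:  <2:lead b5 w,w>
16. propose(2,'r'):  nop
17. deliver 2→0:  <0:foll b5 w>
18. deliver 0→2:  <2:lead b5 w,w,r>
19. propose(1,'z'):  nop
20. deliver 0→1:  nop
21. timeout(0):  <0:cand b6 w>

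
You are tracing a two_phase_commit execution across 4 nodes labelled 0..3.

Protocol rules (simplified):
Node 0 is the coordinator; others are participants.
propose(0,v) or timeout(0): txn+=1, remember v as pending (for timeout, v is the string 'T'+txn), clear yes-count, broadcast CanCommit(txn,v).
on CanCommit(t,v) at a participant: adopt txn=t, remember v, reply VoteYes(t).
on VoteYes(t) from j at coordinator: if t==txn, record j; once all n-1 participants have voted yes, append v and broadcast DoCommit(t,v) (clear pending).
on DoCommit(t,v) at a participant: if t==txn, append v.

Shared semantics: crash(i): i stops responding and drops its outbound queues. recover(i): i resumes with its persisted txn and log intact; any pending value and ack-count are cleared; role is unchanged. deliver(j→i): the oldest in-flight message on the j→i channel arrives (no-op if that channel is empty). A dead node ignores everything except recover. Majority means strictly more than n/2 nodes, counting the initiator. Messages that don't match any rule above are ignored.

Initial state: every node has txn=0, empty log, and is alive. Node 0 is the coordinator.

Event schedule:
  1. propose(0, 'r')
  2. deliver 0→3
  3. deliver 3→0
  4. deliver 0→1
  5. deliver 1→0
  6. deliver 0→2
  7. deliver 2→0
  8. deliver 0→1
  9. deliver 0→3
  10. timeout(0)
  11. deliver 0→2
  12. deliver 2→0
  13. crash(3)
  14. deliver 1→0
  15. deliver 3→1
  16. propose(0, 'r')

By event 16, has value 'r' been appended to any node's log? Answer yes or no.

1. propose(0,'r'):  <0:coor t1 ->
2. deliver 0→3:  <3:part t1 ->
3. deliver 3→0:  nop
4. deliver 0→1:  <1:part t1 ->
5. deliver 1→0:  nop
6. deliver 0→2:  <2:part t1 ->
7. deliver 2→0:  <0:coor t1 r>
8. deliver 0→1:  <1:part t1 r>
9. deliver 0→3:  <3:part t1 r>
10. timeout(0):  <0:coor t2 r>
11. deliver 0→2:  <2:part t1 r>
12. deliver 2→0:  nop
13. crash(3):  <3:✗part t1 r>
14. deliver 1→0:  nop
15. deliver 3→1:  nop
16. propose(0,'r'):  <0:coor t3 r>

yes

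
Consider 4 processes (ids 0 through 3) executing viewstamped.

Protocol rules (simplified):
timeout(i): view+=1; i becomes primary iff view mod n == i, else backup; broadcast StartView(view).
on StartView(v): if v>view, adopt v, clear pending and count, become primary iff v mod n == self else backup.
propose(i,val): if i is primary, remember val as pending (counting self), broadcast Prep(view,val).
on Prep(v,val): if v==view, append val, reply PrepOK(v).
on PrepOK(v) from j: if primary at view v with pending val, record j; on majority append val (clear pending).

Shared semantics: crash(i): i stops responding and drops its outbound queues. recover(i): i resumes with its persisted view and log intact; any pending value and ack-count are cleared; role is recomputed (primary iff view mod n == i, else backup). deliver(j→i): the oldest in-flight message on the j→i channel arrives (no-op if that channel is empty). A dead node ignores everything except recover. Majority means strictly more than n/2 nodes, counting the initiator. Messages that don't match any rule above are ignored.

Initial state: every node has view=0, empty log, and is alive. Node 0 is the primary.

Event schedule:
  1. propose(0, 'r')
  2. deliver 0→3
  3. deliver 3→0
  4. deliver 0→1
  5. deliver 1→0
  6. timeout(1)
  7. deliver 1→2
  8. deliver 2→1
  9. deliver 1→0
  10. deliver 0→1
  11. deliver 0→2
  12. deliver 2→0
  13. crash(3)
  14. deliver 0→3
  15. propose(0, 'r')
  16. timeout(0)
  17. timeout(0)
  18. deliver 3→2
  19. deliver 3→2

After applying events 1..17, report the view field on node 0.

3

[1] propose(0,'r') → ∅
[2] deliver 0→3 → N3(back v0 [r])
[3] deliver 3→0 → ∅
[4] deliver 0→1 → N1(back v0 [r])
[5] deliver 1→0 → N0(prim v0 [r])
[6] timeout(1) → N1(prim v1 [r])
[7] deliver 1→2 → N2(back v1 [-])
[8] deliver 2→1 → ∅
[9] deliver 1→0 → N0(back v1 [r])
[10] deliver 0→1 → ∅
[11] deliver 0→2 → ∅
[12] deliver 2→0 → ∅
[13] crash(3) → N3(✗back v0 [r])
[14] deliver 0→3 → ∅
[15] propose(0,'r') → ∅
[16] timeout(0) → N0(back v2 [r])
[17] timeout(0) → N0(back v3 [r])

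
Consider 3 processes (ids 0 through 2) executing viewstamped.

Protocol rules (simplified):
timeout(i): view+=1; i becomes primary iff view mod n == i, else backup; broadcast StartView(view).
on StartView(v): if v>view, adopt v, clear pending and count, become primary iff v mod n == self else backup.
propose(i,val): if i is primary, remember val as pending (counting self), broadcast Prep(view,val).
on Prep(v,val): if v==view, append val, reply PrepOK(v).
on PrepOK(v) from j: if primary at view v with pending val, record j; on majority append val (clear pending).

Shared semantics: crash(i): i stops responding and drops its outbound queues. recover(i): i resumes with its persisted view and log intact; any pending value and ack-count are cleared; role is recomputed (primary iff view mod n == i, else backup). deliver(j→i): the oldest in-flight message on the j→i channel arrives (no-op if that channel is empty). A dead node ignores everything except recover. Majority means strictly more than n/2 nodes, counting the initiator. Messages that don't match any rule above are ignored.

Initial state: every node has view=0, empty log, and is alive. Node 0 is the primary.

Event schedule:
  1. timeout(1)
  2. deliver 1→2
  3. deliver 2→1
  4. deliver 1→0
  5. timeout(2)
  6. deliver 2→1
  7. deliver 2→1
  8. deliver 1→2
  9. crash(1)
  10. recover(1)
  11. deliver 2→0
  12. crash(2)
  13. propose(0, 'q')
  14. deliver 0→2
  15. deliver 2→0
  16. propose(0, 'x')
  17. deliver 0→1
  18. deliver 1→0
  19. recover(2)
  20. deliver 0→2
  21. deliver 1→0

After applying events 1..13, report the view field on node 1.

2

[1] timeout(1) → N1(prim v1 [-])
[2] deliver 1→2 → N2(back v1 [-])
[3] deliver 2→1 → ∅
[4] deliver 1→0 → N0(back v1 [-])
[5] timeout(2) → N2(prim v2 [-])
[6] deliver 2→1 → N1(back v2 [-])
[7] deliver 2→1 → ∅
[8] deliver 1→2 → ∅
[9] crash(1) → N1(✗back v2 [-])
[10] recover(1) → N1(back v2 [-])
[11] deliver 2→0 → N0(back v2 [-])
[12] crash(2) → N2(✗prim v2 [-])
[13] propose(0,'q') → ∅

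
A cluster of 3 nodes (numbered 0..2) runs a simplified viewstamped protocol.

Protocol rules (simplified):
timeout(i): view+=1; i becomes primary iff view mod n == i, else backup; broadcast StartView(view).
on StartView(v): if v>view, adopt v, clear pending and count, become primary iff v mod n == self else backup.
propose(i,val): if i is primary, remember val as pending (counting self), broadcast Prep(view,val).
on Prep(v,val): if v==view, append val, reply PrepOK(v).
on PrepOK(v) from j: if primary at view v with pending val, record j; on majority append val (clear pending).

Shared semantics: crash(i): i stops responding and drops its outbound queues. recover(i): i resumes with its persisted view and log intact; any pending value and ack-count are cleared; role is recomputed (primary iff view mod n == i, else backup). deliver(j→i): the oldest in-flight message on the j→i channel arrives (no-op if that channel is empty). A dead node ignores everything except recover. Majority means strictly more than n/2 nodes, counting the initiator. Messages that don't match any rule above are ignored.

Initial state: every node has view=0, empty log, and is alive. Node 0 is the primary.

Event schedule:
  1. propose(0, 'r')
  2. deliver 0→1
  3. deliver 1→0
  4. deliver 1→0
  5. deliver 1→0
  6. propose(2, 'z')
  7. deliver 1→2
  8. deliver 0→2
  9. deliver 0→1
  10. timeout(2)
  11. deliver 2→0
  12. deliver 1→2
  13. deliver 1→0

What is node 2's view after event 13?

1

e1 propose(0,'r'): ·
e2 deliver 0→1: 1[back,v=0,r]
e3 deliver 1→0: 0[prim,v=0,r]
e4 deliver 1→0: ·
e5 deliver 1→0: ·
e6 propose(2,'z'): ·
e7 deliver 1→2: ·
e8 deliver 0→2: 2[back,v=0,r]
e9 deliver 0→1: ·
e10 timeout(2): 2[back,v=1,r]
e11 deliver 2→0: ·
e12 deliver 1→2: ·
e13 deliver 1→0: ·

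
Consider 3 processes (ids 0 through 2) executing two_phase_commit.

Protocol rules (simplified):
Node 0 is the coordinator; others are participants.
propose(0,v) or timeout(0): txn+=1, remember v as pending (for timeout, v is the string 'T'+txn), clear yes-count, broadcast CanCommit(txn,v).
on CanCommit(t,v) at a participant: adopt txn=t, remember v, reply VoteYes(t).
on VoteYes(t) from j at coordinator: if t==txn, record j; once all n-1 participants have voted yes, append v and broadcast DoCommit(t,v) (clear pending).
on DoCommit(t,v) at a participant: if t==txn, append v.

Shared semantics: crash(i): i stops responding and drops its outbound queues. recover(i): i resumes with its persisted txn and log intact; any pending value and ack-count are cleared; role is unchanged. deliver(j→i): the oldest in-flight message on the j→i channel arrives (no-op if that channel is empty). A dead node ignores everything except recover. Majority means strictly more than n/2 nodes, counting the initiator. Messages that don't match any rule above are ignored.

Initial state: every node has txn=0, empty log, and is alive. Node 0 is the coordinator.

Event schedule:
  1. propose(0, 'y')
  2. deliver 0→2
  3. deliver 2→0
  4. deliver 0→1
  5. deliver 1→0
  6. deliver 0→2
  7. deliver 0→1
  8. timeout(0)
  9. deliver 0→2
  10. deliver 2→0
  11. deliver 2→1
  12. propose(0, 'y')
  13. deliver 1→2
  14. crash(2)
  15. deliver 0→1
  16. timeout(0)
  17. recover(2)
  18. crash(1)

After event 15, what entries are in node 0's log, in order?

e1 propose(0,'y'): 0[coor,t=1,-]
e2 deliver 0→2: 2[part,t=1,-]
e3 deliver 2→0: ·
e4 deliver 0→1: 1[part,t=1,-]
e5 deliver 1→0: 0[coor,t=1,y]
e6 deliver 0→2: 2[part,t=1,y]
e7 deliver 0→1: 1[part,t=1,y]
e8 timeout(0): 0[coor,t=2,y]
e9 deliver 0→2: 2[part,t=2,y]
e10 deliver 2→0: ·
e11 deliver 2→1: ·
e12 propose(0,'y'): 0[coor,t=3,y]
e13 deliver 1→2: ·
e14 crash(2): 2[✗part,t=2,y]
e15 deliver 0→1: 1[part,t=2,y]

y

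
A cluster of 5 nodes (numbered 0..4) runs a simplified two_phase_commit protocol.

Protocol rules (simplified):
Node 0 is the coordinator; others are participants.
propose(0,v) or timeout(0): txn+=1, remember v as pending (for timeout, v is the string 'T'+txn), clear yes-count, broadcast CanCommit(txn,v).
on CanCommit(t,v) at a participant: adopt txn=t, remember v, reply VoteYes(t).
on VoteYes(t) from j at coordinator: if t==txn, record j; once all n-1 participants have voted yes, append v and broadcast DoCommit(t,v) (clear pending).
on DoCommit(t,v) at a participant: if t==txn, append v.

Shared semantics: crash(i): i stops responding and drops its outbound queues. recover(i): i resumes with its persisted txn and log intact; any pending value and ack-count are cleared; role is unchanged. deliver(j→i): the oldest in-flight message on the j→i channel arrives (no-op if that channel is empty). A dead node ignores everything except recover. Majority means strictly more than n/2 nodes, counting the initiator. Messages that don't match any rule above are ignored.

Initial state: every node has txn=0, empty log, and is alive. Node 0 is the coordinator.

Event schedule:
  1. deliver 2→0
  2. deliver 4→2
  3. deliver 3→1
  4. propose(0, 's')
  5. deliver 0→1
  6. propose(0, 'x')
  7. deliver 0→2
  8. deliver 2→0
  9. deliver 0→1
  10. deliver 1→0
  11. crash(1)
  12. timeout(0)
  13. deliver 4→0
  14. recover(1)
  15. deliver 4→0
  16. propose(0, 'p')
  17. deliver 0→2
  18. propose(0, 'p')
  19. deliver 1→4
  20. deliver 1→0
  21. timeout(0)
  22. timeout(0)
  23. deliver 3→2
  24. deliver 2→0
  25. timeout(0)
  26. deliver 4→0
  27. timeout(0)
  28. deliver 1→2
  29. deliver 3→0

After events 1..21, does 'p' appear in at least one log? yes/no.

1. deliver 2→0:  nop
2. deliver 4→2:  nop
3. deliver 3→1:  nop
4. propose(0,'s'):  <0:coor t1 ->
5. deliver 0→1:  <1:part t1 ->
6. propose(0,'x'):  <0:coor t2 ->
7. deliver 0→2:  <2:part t1 ->
8. deliver 2→0:  nop
9. deliver 0→1:  <1:part t2 ->
10. deliver 1→0:  nop
11. crash(1):  <1:✗part t2 ->
12. timeout(0):  <0:coor t3 ->
13. deliver 4→0:  nop
14. recover(1):  <1:part t2 ->
15. deliver 4→0:  nop
16. propose(0,'p'):  <0:coor t4 ->
17. deliver 0→2:  <2:part t2 ->
18. propose(0,'p'):  <0:coor t5 ->
19. deliver 1→4:  nop
20. deliver 1→0:  nop
21. timeout(0):  <0:coor t6 ->

no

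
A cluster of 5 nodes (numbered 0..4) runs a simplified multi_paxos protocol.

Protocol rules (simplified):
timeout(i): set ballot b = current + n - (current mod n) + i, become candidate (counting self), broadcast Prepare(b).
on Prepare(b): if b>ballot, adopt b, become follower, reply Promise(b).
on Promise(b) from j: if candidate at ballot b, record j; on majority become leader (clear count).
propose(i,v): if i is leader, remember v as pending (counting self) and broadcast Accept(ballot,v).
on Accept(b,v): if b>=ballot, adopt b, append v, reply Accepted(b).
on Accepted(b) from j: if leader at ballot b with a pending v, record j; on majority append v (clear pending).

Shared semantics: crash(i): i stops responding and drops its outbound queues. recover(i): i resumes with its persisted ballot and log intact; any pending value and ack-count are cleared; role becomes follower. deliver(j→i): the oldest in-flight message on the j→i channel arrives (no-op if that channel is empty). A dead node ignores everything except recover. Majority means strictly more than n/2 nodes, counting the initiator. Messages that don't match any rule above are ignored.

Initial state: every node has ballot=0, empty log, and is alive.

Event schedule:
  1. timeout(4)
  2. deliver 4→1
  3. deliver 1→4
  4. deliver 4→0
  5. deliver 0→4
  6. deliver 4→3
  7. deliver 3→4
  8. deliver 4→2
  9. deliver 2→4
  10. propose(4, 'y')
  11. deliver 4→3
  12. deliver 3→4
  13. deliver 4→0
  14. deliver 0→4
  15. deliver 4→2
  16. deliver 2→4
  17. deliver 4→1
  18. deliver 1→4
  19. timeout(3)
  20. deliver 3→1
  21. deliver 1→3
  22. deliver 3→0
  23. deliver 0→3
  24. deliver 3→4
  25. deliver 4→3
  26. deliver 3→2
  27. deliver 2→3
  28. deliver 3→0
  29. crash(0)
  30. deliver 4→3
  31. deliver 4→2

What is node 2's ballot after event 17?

9

e1 timeout(4): 4[cand,b=9,-]
e2 deliver 4→1: 1[foll,b=9,-]
e3 deliver 1→4: ·
e4 deliver 4→0: 0[foll,b=9,-]
e5 deliver 0→4: 4[lead,b=9,-]
e6 deliver 4→3: 3[foll,b=9,-]
e7 deliver 3→4: ·
e8 deliver 4→2: 2[foll,b=9,-]
e9 deliver 2→4: ·
e10 propose(4,'y'): ·
e11 deliver 4→3: 3[foll,b=9,y]
e12 deliver 3→4: ·
e13 deliver 4→0: 0[foll,b=9,y]
e14 deliver 0→4: 4[lead,b=9,y]
e15 deliver 4→2: 2[foll,b=9,y]
e16 deliver 2→4: ·
e17 deliver 4→1: 1[foll,b=9,y]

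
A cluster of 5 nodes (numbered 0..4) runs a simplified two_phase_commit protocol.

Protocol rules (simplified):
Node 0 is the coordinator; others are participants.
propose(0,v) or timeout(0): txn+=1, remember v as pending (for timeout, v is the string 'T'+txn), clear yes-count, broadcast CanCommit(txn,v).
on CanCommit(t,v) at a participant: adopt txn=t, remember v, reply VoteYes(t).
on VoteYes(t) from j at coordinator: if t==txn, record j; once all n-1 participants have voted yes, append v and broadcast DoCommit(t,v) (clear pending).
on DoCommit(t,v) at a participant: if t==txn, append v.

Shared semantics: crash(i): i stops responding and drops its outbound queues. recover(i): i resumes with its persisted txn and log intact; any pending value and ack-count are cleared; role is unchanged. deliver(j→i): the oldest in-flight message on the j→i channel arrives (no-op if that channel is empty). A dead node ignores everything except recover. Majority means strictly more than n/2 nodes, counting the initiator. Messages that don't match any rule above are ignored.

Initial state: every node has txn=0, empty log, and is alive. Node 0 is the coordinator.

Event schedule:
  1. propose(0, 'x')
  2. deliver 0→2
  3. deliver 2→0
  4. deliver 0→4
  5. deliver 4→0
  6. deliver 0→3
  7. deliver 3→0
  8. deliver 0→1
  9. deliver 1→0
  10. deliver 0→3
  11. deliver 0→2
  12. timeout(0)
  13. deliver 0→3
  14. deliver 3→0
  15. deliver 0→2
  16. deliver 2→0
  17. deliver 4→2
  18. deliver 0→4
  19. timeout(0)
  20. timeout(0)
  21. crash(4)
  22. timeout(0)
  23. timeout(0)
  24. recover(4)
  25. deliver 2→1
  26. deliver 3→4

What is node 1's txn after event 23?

1

[1] propose(0,'x') → N0(coor t1 [-])
[2] deliver 0→2 → N2(part t1 [-])
[3] deliver 2→0 → ∅
[4] deliver 0→4 → N4(part t1 [-])
[5] deliver 4→0 → ∅
[6] deliver 0→3 → N3(part t1 [-])
[7] deliver 3→0 → ∅
[8] deliver 0→1 → N1(part t1 [-])
[9] deliver 1→0 → N0(coor t1 [x])
[10] deliver 0→3 → N3(part t1 [x])
[11] deliver 0→2 → N2(part t1 [x])
[12] timeout(0) → N0(coor t2 [x])
[13] deliver 0→3 → N3(part t2 [x])
[14] deliver 3→0 → ∅
[15] deliver 0→2 → N2(part t2 [x])
[16] deliver 2→0 → ∅
[17] deliver 4→2 → ∅
[18] deliver 0→4 → N4(part t1 [x])
[19] timeout(0) → N0(coor t3 [x])
[20] timeout(0) → N0(coor t4 [x])
[21] crash(4) → N4(✗part t1 [x])
[22] timeout(0) → N0(coor t5 [x])
[23] timeout(0) → N0(coor t6 [x])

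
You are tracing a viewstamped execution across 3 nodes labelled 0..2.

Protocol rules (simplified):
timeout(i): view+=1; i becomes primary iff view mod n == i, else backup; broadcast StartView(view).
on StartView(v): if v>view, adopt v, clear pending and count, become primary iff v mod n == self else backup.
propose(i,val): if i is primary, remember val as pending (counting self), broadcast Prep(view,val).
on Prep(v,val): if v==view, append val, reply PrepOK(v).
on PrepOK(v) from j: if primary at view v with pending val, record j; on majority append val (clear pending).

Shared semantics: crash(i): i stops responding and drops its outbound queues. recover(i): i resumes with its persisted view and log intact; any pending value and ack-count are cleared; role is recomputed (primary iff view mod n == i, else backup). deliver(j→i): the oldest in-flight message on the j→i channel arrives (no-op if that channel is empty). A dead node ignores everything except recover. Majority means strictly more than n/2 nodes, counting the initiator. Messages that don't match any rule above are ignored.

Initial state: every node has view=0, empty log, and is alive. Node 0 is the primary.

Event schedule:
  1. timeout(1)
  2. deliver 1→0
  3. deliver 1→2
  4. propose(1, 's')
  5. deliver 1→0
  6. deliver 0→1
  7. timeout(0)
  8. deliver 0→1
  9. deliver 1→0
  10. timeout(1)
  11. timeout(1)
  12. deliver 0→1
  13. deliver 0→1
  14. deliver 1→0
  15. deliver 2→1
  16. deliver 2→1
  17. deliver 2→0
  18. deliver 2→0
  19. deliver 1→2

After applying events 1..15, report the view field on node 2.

[1] timeout(1) → N1(prim v1 [-])
[2] deliver 1→0 → N0(back v1 [-])
[3] deliver 1→2 → N2(back v1 [-])
[4] propose(1,'s') → ∅
[5] deliver 1→0 → N0(back v1 [s])
[6] deliver 0→1 → N1(prim v1 [s])
[7] timeout(0) → N0(back v2 [s])
[8] deliver 0→1 → N1(back v2 [s])
[9] deliver 1→0 → ∅
[10] timeout(1) → N1(back v3 [s])
[11] timeout(1) → N1(prim v4 [s])
[12] deliver 0→1 → ∅
[13] deliver 0→1 → ∅
[14] deliver 1→0 → N0(prim v3 [s])
[15] deliver 2→1 → ∅

1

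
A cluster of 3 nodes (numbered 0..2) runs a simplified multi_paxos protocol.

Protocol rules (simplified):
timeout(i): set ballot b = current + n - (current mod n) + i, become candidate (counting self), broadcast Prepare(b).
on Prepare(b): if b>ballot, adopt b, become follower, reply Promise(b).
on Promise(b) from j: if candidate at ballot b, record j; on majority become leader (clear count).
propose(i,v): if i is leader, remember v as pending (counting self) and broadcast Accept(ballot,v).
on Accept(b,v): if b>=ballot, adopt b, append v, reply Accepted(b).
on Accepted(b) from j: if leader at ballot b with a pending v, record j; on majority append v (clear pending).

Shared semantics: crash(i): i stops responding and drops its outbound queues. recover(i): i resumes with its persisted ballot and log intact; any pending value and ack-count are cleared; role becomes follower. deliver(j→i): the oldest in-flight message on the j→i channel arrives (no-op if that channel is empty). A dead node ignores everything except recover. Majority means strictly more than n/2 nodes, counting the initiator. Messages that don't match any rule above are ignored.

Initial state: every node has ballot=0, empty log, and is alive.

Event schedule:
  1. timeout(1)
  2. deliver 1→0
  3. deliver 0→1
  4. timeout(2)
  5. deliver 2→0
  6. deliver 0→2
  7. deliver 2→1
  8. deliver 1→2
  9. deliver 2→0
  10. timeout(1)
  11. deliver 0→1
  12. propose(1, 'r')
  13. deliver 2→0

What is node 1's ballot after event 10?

[1] timeout(1) → N1(cand b4 [-])
[2] deliver 1→0 → N0(foll b4 [-])
[3] deliver 0→1 → N1(lead b4 [-])
[4] timeout(2) → N2(cand b5 [-])
[5] deliver 2→0 → N0(foll b5 [-])
[6] deliver 0→2 → N2(lead b5 [-])
[7] deliver 2→1 → N1(foll b5 [-])
[8] deliver 1→2 → ∅
[9] deliver 2→0 → ∅
[10] timeout(1) → N1(cand b7 [-])

7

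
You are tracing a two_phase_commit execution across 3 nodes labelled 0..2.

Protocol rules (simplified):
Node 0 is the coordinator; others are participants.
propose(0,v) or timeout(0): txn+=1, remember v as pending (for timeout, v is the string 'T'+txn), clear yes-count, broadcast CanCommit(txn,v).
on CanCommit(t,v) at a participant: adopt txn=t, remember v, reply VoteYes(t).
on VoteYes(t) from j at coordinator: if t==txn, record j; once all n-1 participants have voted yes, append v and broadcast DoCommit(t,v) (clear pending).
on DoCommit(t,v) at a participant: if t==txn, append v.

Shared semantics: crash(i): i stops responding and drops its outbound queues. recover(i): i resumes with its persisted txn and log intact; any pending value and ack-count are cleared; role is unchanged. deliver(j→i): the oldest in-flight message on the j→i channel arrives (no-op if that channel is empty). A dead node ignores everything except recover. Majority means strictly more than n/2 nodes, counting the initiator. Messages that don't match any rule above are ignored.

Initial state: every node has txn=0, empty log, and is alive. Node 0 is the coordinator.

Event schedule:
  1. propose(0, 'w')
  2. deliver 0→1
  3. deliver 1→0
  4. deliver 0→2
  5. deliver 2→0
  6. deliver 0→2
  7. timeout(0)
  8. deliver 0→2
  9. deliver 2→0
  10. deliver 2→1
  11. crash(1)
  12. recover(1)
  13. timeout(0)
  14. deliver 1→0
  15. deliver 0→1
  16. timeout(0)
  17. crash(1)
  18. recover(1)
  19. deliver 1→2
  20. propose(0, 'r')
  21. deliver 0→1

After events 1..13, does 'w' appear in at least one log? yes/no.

yes

step 1 propose(0,'w'): 0={coor,t=1,log=-}
step 2 deliver 0→1: 1={part,t=1,log=-}
step 3 deliver 1→0: —
step 4 deliver 0→2: 2={part,t=1,log=-}
step 5 deliver 2→0: 0={coor,t=1,log=w}
step 6 deliver 0→2: 2={part,t=1,log=w}
step 7 timeout(0): 0={coor,t=2,log=w}
step 8 deliver 0→2: 2={part,t=2,log=w}
step 9 deliver 2→0: —
step 10 deliver 2→1: —
step 11 crash(1): 1={✗part,t=1,log=-}
step 12 recover(1): 1={part,t=1,log=-}
step 13 timeout(0): 0={coor,t=3,log=w}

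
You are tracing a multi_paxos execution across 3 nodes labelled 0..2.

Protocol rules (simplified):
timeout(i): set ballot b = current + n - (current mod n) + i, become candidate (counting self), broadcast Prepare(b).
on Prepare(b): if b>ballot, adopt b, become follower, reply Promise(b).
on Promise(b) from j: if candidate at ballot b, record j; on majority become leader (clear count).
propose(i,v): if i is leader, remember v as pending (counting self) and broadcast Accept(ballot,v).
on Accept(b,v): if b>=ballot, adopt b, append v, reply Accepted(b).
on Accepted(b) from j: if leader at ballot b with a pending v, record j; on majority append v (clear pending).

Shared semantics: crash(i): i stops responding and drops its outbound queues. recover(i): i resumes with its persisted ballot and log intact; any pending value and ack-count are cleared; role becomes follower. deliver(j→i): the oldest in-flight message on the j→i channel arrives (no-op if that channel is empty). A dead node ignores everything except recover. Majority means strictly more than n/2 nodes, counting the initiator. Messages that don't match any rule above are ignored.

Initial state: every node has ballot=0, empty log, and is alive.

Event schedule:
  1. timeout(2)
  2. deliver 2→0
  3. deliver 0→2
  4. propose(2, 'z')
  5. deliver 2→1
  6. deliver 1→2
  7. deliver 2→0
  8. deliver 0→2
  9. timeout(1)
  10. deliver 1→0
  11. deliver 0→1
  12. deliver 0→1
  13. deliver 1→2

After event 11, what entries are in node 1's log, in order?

empty

e1 timeout(2): 2[cand,b=5,-]
e2 deliver 2→0: 0[foll,b=5,-]
e3 deliver 0→2: 2[lead,b=5,-]
e4 propose(2,'z'): ·
e5 deliver 2→1: 1[foll,b=5,-]
e6 deliver 1→2: ·
e7 deliver 2→0: 0[foll,b=5,z]
e8 deliver 0→2: 2[lead,b=5,z]
e9 timeout(1): 1[cand,b=7,-]
e10 deliver 1→0: 0[foll,b=7,z]
e11 deliver 0→1: 1[lead,b=7,-]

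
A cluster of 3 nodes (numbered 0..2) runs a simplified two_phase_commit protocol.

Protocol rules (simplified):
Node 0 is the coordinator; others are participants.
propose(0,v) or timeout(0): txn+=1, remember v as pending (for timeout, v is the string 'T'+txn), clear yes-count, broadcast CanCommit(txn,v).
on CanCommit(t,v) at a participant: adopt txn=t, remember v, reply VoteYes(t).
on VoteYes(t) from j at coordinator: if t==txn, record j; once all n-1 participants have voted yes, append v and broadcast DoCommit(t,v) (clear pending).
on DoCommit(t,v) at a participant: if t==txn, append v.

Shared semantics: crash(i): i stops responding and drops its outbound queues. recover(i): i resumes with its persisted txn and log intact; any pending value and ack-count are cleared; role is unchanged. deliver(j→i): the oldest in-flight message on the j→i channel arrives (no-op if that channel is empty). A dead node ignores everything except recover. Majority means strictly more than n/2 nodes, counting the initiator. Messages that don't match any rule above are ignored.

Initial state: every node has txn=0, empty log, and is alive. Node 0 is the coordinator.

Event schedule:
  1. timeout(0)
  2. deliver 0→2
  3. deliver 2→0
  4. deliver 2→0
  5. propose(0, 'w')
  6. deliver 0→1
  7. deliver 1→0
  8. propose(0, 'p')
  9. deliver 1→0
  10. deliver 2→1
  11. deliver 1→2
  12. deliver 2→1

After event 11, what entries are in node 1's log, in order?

step 1 timeout(0): 0={coor,t=1,log=-}
step 2 deliver 0→2: 2={part,t=1,log=-}
step 3 deliver 2→0: —
step 4 deliver 2→0: —
step 5 propose(0,'w'): 0={coor,t=2,log=-}
step 6 deliver 0→1: 1={part,t=1,log=-}
step 7 deliver 1→0: —
step 8 propose(0,'p'): 0={coor,t=3,log=-}
step 9 deliver 1→0: —
step 10 deliver 2→1: —
step 11 deliver 1→2: —

empty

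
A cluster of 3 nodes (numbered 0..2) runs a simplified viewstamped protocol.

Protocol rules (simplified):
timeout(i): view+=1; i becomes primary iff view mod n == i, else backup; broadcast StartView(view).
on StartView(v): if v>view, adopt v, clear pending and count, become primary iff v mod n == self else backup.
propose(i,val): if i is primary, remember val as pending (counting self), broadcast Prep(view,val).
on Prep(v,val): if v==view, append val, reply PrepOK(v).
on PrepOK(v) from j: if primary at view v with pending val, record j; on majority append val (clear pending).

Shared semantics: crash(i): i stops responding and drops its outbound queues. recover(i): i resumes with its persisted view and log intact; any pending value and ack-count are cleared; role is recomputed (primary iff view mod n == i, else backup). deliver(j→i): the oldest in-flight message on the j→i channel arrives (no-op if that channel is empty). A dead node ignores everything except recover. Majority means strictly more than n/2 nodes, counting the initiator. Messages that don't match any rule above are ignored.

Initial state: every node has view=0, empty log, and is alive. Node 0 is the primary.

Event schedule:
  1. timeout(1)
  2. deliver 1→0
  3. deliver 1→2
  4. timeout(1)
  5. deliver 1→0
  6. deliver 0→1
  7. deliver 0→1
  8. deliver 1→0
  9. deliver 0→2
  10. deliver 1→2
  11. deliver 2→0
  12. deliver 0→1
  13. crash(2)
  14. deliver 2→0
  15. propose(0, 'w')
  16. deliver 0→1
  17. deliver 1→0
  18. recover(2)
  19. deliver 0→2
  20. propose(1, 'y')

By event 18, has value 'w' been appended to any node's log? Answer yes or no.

after 1 — timeout(1): n1:prim/v1/[-]
after 2 — deliver 1→0: n0:back/v1/[-]
after 3 — deliver 1→2: n2:back/v1/[-]
after 4 — timeout(1): n1:back/v2/[-]
after 5 — deliver 1→0: n0:back/v2/[-]
after 6 — deliver 0→1: ·
after 7 — deliver 0→1: ·
after 8 — deliver 1→0: ·
after 9 — deliver 0→2: ·
after 10 — deliver 1→2: n2:prim/v2/[-]
after 11 — deliver 2→0: ·
after 12 — deliver 0→1: ·
after 13 — crash(2): n2:✗prim/v2/[-]
after 14 — deliver 2→0: ·
after 15 — propose(0,'w'): ·
after 16 — deliver 0→1: ·
after 17 — deliver 1→0: ·
after 18 — recover(2): n2:prim/v2/[-]

no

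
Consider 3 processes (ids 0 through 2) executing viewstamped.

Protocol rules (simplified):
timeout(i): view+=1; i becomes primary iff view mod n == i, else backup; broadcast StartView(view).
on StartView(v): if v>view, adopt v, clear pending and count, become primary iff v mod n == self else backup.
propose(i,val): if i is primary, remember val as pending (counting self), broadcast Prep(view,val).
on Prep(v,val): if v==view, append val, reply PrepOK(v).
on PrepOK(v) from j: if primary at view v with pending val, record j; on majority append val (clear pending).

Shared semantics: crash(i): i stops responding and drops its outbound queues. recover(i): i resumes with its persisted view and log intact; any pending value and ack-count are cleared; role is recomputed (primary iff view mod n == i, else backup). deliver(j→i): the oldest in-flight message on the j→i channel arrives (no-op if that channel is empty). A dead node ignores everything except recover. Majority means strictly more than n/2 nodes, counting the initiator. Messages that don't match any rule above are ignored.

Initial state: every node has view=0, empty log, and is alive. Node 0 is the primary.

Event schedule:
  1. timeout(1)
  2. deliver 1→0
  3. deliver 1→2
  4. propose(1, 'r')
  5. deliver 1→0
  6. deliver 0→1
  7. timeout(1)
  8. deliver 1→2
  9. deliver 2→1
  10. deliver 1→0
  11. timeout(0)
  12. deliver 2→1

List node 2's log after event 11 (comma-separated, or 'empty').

r

step 1 timeout(1): 1={prim,v=1,log=-}
step 2 deliver 1→0: 0={back,v=1,log=-}
step 3 deliver 1→2: 2={back,v=1,log=-}
step 4 propose(1,'r'): —
step 5 deliver 1→0: 0={back,v=1,log=r}
step 6 deliver 0→1: 1={prim,v=1,log=r}
step 7 timeout(1): 1={back,v=2,log=r}
step 8 deliver 1→2: 2={back,v=1,log=r}
step 9 deliver 2→1: —
step 10 deliver 1→0: 0={back,v=2,log=r}
step 11 timeout(0): 0={prim,v=3,log=r}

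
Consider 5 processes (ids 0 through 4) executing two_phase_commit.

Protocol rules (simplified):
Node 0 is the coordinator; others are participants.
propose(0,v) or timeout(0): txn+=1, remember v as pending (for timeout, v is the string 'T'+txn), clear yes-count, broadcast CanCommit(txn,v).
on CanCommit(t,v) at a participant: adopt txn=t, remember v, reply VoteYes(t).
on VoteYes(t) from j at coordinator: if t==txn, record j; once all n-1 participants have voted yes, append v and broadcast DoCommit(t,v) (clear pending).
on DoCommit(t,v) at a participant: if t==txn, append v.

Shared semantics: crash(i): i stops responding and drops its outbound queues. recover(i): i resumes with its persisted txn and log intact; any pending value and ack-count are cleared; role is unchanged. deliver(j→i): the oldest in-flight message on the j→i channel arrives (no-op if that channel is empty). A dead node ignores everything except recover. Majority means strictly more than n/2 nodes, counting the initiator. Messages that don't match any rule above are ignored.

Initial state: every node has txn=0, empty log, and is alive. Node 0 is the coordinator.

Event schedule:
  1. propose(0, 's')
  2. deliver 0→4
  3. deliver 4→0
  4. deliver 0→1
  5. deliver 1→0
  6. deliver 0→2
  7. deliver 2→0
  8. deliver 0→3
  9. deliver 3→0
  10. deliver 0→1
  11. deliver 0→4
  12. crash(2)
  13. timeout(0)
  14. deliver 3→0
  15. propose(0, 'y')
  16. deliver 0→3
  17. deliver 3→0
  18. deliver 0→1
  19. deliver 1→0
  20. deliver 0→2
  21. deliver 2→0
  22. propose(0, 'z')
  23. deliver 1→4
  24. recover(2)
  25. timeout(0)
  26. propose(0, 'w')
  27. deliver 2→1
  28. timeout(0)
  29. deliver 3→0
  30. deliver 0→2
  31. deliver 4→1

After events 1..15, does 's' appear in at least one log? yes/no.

yes

after 1 — propose(0,'s'): n0:coor/t1/[-]
after 2 — deliver 0→4: n4:part/t1/[-]
after 3 — deliver 4→0: ·
after 4 — deliver 0→1: n1:part/t1/[-]
after 5 — deliver 1→0: ·
after 6 — deliver 0→2: n2:part/t1/[-]
after 7 — deliver 2→0: ·
after 8 — deliver 0→3: n3:part/t1/[-]
after 9 — deliver 3→0: n0:coor/t1/[s]
after 10 — deliver 0→1: n1:part/t1/[s]
after 11 — deliver 0→4: n4:part/t1/[s]
after 12 — crash(2): n2:✗part/t1/[-]
after 13 — timeout(0): n0:coor/t2/[s]
after 14 — deliver 3→0: ·
after 15 — propose(0,'y'): n0:coor/t3/[s]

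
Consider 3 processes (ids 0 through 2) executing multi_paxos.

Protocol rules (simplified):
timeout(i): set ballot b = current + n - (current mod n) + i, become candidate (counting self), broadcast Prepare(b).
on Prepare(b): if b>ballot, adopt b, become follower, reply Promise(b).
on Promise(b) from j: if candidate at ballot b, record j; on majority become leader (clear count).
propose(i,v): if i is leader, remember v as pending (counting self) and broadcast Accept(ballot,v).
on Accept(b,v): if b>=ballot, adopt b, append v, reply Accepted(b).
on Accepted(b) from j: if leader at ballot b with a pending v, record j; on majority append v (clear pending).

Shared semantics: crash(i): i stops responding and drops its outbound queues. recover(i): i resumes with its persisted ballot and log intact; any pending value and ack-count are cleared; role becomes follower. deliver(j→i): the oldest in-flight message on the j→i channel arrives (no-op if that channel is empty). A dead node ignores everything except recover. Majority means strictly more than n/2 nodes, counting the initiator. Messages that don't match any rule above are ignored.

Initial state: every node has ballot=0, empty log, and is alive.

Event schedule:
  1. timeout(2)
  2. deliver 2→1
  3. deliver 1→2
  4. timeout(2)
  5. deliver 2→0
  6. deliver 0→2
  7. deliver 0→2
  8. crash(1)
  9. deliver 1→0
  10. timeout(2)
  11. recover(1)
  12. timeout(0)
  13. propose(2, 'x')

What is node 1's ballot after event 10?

5

after 1 — timeout(2): n2:cand/b5/[-]
after 2 — deliver 2→1: n1:foll/b5/[-]
after 3 — deliver 1→2: n2:lead/b5/[-]
after 4 — timeout(2): n2:cand/b8/[-]
after 5 — deliver 2→0: n0:foll/b5/[-]
after 6 — deliver 0→2: ·
after 7 — deliver 0→2: ·
after 8 — crash(1): n1:✗foll/b5/[-]
after 9 — deliver 1→0: ·
after 10 — timeout(2): n2:cand/b11/[-]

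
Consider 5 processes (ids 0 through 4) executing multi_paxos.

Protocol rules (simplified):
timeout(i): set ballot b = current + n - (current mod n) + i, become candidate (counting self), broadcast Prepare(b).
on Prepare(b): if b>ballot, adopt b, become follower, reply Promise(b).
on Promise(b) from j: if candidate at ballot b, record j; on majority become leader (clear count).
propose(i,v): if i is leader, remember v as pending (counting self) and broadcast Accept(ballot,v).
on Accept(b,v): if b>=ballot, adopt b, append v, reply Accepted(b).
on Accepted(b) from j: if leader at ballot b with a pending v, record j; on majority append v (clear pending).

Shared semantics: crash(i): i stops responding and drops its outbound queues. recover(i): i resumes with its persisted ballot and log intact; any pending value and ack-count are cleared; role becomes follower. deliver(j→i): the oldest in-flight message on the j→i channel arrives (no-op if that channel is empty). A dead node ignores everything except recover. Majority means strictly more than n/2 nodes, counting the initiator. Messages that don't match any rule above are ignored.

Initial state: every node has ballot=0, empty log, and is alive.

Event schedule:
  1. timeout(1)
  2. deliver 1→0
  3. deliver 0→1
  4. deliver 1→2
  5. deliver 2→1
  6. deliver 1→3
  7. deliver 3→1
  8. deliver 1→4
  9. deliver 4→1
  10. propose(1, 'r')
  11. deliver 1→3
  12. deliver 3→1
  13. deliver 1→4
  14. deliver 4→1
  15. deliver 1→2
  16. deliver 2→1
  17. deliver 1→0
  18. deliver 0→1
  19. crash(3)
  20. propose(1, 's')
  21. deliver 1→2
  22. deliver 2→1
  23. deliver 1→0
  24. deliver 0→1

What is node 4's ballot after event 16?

step 1 timeout(1): 1={cand,b=6,log=-}
step 2 deliver 1→0: 0={foll,b=6,log=-}
step 3 deliver 0→1: —
step 4 deliver 1→2: 2={foll,b=6,log=-}
step 5 deliver 2→1: 1={lead,b=6,log=-}
step 6 deliver 1→3: 3={foll,b=6,log=-}
step 7 deliver 3→1: —
step 8 deliver 1→4: 4={foll,b=6,log=-}
step 9 deliver 4→1: —
step 10 propose(1,'r'): —
step 11 deliver 1→3: 3={foll,b=6,log=r}
step 12 deliver 3→1: —
step 13 deliver 1→4: 4={foll,b=6,log=r}
step 14 deliver 4→1: 1={lead,b=6,log=r}
step 15 deliver 1→2: 2={foll,b=6,log=r}
step 16 deliver 2→1: —

6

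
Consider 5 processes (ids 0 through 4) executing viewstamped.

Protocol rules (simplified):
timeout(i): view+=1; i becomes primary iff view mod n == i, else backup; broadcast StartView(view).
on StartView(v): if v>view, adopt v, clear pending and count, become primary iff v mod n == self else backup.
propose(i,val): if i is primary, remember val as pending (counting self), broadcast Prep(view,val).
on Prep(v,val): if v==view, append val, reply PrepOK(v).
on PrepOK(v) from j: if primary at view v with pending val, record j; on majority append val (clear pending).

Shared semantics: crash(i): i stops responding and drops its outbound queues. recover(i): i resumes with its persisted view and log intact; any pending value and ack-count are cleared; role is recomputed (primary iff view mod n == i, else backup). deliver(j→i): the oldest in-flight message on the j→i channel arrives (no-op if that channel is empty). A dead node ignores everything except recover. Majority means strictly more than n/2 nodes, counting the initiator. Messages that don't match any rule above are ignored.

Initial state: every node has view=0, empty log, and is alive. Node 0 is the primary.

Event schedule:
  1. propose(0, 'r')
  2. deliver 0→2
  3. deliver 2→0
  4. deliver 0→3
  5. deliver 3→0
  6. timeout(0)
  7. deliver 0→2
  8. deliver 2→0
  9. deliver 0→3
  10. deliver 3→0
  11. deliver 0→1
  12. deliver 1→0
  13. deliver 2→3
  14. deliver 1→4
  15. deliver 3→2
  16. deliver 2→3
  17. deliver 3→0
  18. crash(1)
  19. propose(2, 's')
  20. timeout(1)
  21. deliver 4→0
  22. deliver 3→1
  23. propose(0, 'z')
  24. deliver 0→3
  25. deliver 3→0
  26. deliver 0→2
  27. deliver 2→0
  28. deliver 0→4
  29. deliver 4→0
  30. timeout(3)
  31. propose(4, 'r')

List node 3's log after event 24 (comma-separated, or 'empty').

e1 propose(0,'r'): ·
e2 deliver 0→2: 2[back,v=0,r]
e3 deliver 2→0: ·
e4 deliver 0→3: 3[back,v=0,r]
e5 deliver 3→0: 0[prim,v=0,r]
e6 timeout(0): 0[back,v=1,r]
e7 deliver 0→2: 2[back,v=1,r]
e8 deliver 2→0: ·
e9 deliver 0→3: 3[back,v=1,r]
e10 deliver 3→0: ·
e11 deliver 0→1: 1[back,v=0,r]
e12 deliver 1→0: ·
e13 deliver 2→3: ·
e14 deliver 1→4: ·
e15 deliver 3→2: ·
e16 deliver 2→3: ·
e17 deliver 3→0: ·
e18 crash(1): 1[✗back,v=0,r]
e19 propose(2,'s'): ·
e20 timeout(1): ·
e21 deliver 4→0: ·
e22 deliver 3→1: ·
e23 propose(0,'z'): ·
e24 deliver 0→3: ·

r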